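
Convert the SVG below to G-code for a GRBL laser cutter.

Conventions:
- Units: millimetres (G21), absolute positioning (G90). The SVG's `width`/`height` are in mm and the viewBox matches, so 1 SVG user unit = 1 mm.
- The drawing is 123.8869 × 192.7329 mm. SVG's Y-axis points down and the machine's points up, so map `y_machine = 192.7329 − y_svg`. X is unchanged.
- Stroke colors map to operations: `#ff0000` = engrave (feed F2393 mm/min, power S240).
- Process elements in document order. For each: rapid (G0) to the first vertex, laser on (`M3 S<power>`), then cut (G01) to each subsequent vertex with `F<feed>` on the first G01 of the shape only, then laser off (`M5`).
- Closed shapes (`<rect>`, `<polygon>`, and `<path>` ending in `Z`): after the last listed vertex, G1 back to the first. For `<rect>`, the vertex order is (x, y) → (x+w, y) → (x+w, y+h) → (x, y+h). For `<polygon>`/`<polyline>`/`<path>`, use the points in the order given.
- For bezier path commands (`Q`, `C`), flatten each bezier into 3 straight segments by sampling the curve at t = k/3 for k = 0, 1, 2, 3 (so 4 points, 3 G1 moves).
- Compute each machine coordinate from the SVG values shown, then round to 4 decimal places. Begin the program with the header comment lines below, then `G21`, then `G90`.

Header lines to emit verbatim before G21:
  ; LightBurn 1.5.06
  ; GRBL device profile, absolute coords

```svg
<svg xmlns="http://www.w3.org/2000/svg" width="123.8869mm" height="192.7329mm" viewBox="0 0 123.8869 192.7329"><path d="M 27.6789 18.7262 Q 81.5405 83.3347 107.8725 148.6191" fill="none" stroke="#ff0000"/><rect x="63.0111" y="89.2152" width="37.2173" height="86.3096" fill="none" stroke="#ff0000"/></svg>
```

Since the viewBox matches the mm dimensions, user units are millimetres directly. The only transform is the Y-flip y_m = 192.7329 − y_svg.

Shape 1 is a quadratic bezier drawn with `<path>`. Its stroke #ff0000 means engrave at S240, F2393. After flipping Y the toolpath is (27.6789,174.0067) → (60.5278,130.8593) → (87.2590,87.5616) → (107.8725,44.1138).

Shape 2 is a rectangle drawn with `<rect>`. Its stroke #ff0000 means engrave at S240, F2393. After flipping Y the toolpath is (63.0111,103.5177) → (100.2284,103.5177) → (100.2284,17.2081) → (63.0111,17.2081) → (63.0111,103.5177), returning to the start.

; LightBurn 1.5.06
; GRBL device profile, absolute coords
G21
G90
G0 X27.6789 Y174.0067
M3 S240
G01 X60.5278 Y130.8593 F2393
G01 X87.2590 Y87.5616
G01 X107.8725 Y44.1138
M5
G0 X63.0111 Y103.5177
M3 S240
G01 X100.2284 Y103.5177 F2393
G01 X100.2284 Y17.2081
G01 X63.0111 Y17.2081
G01 X63.0111 Y103.5177
M5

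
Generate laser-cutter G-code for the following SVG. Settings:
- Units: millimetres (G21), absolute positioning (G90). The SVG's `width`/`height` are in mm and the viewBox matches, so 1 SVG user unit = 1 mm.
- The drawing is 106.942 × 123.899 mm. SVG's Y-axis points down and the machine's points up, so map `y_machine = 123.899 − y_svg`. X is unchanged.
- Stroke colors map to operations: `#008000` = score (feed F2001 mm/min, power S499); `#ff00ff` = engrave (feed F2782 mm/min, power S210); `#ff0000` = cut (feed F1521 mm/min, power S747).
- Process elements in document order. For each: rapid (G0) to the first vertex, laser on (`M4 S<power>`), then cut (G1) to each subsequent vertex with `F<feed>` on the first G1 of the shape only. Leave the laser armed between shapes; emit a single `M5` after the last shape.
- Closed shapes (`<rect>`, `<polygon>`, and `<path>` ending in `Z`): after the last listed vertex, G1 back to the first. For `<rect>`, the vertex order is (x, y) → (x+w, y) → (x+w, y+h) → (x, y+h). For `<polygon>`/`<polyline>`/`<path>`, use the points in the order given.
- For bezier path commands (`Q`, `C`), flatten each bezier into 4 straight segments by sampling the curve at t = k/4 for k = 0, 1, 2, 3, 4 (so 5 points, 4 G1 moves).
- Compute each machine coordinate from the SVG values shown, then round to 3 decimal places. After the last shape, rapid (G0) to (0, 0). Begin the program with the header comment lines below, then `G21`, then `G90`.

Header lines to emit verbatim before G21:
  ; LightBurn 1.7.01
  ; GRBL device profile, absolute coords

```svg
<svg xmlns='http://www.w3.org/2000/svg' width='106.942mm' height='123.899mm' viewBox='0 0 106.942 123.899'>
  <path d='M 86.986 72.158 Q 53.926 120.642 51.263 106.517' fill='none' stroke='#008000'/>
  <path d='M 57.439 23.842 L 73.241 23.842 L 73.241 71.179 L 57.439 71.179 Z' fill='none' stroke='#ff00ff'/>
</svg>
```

Since the viewBox matches the mm dimensions, user units are millimetres directly. The only transform is the Y-flip y_m = 123.899 − y_svg.

Shape 1 is a quadratic bezier drawn with `<path>`. Its stroke #008000 means score at S499, F2001. After flipping Y the toolpath is (86.986,51.741) → (72.356,31.412) → (61.525,18.909) → (54.494,14.233) → (51.263,17.382).

Shape 2 is a rectangle drawn with `<path>`. Its stroke #ff00ff means engrave at S210, F2782. After flipping Y the toolpath is (57.439,100.057) → (73.241,100.057) → (73.241,52.720) → (57.439,52.720) → (57.439,100.057), returning to the start.

; LightBurn 1.7.01
; GRBL device profile, absolute coords
G21
G90
G0 X86.986 Y51.741
M4 S499
G1 X72.356 Y31.412 F2001
G1 X61.525 Y18.909
G1 X54.494 Y14.233
G1 X51.263 Y17.382
G0 X57.439 Y100.057
M4 S210
G1 X73.241 Y100.057 F2782
G1 X73.241 Y52.720
G1 X57.439 Y52.720
G1 X57.439 Y100.057
M5
G0 X0.000 Y0.000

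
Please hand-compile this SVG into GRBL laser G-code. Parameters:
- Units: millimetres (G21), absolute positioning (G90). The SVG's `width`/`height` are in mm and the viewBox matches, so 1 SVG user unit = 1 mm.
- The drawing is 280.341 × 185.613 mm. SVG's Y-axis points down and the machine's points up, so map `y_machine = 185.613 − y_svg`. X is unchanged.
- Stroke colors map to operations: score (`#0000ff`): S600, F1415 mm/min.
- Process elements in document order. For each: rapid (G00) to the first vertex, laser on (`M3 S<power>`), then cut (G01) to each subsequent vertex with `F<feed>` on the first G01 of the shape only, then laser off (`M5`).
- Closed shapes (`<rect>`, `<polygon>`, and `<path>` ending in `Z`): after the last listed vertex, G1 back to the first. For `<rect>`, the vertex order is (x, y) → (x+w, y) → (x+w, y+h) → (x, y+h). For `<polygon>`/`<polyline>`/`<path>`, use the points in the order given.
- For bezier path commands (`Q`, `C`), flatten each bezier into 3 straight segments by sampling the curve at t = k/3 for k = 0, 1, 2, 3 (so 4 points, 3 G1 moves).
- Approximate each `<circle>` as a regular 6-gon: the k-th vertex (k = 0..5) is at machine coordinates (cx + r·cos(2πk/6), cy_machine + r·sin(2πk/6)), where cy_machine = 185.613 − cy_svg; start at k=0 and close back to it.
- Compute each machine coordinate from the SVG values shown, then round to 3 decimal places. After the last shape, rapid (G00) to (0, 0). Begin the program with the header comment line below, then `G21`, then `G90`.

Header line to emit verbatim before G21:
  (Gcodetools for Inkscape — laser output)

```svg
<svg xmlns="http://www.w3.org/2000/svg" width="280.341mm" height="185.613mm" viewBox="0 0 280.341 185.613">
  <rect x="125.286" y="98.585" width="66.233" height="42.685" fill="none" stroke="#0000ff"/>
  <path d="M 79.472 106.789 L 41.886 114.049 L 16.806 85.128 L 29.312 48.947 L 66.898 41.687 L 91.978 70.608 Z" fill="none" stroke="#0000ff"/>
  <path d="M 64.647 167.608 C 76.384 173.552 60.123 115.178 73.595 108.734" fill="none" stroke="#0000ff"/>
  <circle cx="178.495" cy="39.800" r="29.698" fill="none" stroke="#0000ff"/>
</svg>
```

viewBox `0 0 280.341 185.613` with mm width/height → 1 unit = 1 mm. Flip: y_m = 185.613 − y_svg.

**Shape 1** — `<rect>` rectangle, stroke `#0000ff` → score (S600, F1415). Machine vertices: (125.286,87.028) → (191.519,87.028) → (191.519,44.343) → (125.286,44.343) → (125.286,87.028). Closed: final G1 returns to the first vertex.

**Shape 2** — `<path>` regular polygon, stroke `#0000ff` → score (S600, F1415). Machine vertices: (79.472,78.824) → (41.886,71.564) → (16.806,100.485) → (29.312,136.666) → (66.898,143.926) → (91.978,115.005) → (79.472,78.824). Closed: final G1 returns to the first vertex.

**Shape 3** — `<path>` cubic bezier, stroke `#0000ff` → score (S600, F1415). Control points (SVG): P0=(64.647,167.608), P1=(76.384,173.552), P2=(60.123,115.178), P3=(73.595,108.734); sampled at t=k/3. Machine vertices: (64.647,18.005) → (69.190,29.195) → (67.896,57.430) → (73.595,76.879). Open path.

**Shape 4** — `<circle>` circle, stroke `#0000ff` → score (S600, F1415). Machine vertices: (208.193,145.813) → (193.344,171.532) → (163.646,171.532) → (148.797,145.813) → (163.646,120.094) → (193.344,120.094) → (208.193,145.813). Closed: final G1 returns to the first vertex.

(Gcodetools for Inkscape — laser output)
G21
G90
G00 X125.286 Y87.028
M3 S600
G01 X191.519 Y87.028 F1415
G01 X191.519 Y44.343
G01 X125.286 Y44.343
G01 X125.286 Y87.028
M5
G00 X79.472 Y78.824
M3 S600
G01 X41.886 Y71.564 F1415
G01 X16.806 Y100.485
G01 X29.312 Y136.666
G01 X66.898 Y143.926
G01 X91.978 Y115.005
G01 X79.472 Y78.824
M5
G00 X64.647 Y18.005
M3 S600
G01 X69.190 Y29.195 F1415
G01 X67.896 Y57.430
G01 X73.595 Y76.879
M5
G00 X208.193 Y145.813
M3 S600
G01 X193.344 Y171.532 F1415
G01 X163.646 Y171.532
G01 X148.797 Y145.813
G01 X163.646 Y120.094
G01 X193.344 Y120.094
G01 X208.193 Y145.813
M5
G00 X0.000 Y0.000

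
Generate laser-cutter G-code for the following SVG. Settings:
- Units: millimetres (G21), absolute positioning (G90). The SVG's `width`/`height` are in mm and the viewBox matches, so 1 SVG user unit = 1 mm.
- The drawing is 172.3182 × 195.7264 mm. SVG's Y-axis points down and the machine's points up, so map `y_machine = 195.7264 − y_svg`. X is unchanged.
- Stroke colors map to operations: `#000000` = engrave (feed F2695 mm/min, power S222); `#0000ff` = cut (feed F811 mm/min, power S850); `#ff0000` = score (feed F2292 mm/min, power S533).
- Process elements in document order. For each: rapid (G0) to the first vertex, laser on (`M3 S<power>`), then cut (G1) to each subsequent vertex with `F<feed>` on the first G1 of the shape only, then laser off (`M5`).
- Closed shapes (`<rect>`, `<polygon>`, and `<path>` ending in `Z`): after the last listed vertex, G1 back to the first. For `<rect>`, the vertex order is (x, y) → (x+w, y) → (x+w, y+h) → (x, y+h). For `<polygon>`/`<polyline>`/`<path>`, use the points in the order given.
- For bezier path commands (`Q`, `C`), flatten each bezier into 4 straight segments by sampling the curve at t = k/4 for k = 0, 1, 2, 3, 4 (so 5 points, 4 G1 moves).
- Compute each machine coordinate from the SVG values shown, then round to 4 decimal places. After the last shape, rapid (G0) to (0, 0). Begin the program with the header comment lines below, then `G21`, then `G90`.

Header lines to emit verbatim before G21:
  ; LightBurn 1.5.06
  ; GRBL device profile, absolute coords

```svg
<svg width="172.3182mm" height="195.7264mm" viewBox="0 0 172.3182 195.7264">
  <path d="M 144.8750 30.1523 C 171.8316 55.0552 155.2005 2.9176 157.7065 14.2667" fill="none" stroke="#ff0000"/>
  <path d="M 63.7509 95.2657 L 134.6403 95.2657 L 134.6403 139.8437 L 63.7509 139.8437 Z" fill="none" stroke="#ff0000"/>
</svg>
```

1 u = 1 mm; y_m = 195.7264 − y.

[1] `<path>` cubic bezier, #ff0000→score S533 F2292: (144.8750,165.5741) → (157.8998,159.1463) → (160.4597,168.4342) → (158.4351,180.2635) → (157.7065,181.4597)

[2] `<path>` rectangle, #ff0000→score S533 F2292: (63.7509,100.4607) → (134.6403,100.4607) → (134.6403,55.8827) → (63.7509,55.8827) → (63.7509,100.4607) (closed)

; LightBurn 1.5.06
; GRBL device profile, absolute coords
G21
G90
G0 X144.8750 Y165.5741
M3 S533
G1 X157.8998 Y159.1463 F2292
G1 X160.4597 Y168.4342
G1 X158.4351 Y180.2635
G1 X157.7065 Y181.4597
M5
G0 X63.7509 Y100.4607
M3 S533
G1 X134.6403 Y100.4607 F2292
G1 X134.6403 Y55.8827
G1 X63.7509 Y55.8827
G1 X63.7509 Y100.4607
M5
G0 X0.0000 Y0.0000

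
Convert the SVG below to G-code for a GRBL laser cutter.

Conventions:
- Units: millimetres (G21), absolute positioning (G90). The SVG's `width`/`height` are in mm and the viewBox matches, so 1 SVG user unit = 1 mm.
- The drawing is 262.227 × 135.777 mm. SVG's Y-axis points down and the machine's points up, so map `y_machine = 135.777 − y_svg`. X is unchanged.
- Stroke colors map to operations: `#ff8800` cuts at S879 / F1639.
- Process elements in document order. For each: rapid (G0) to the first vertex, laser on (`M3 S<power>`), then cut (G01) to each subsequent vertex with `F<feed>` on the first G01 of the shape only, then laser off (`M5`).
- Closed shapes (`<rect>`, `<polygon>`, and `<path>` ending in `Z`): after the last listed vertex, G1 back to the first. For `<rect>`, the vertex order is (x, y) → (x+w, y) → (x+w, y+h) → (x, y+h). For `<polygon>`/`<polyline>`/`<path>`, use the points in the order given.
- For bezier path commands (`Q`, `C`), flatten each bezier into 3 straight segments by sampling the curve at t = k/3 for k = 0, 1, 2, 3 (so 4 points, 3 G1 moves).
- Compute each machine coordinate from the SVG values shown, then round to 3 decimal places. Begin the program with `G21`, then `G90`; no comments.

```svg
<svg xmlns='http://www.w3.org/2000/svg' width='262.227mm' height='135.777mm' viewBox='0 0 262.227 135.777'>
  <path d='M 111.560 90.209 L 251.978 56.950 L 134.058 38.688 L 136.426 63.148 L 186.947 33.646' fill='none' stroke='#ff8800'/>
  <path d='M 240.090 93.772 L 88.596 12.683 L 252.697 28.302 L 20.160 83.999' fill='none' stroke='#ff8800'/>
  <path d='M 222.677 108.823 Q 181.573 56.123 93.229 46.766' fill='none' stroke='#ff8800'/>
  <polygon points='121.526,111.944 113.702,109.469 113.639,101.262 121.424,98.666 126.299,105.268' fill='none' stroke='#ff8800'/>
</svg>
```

Since the viewBox matches the mm dimensions, user units are millimetres directly. The only transform is the Y-flip y_m = 135.777 − y_svg.

Shape 1 is a open polyline drawn with `<path>`. Its stroke #ff8800 means cut at S879, F1639. After flipping Y the toolpath is (111.560,45.568) → (251.978,78.827) → (134.058,97.089) → (136.426,72.629) → (186.947,102.131).

Shape 2 is a open polyline drawn with `<path>`. Its stroke #ff8800 means cut at S879, F1639. After flipping Y the toolpath is (240.090,42.005) → (88.596,123.094) → (252.697,107.475) → (20.160,51.778).

Shape 3 is a quadratic bezier drawn with `<path>`. Its stroke #ff8800 means cut at S879, F1639. After flipping Y the toolpath is (222.677,26.954) → (190.025,57.271) → (146.876,77.957) → (93.229,89.011).

Shape 4 is a regular polygon drawn with `<polygon>`. Its stroke #ff8800 means cut at S879, F1639. After flipping Y the toolpath is (121.526,23.833) → (113.702,26.308) → (113.639,34.515) → (121.424,37.111) → (126.299,30.509) → (121.526,23.833), returning to the start.

G21
G90
G0 X111.560 Y45.568
M3 S879
G01 X251.978 Y78.827 F1639
G01 X134.058 Y97.089
G01 X136.426 Y72.629
G01 X186.947 Y102.131
M5
G0 X240.090 Y42.005
M3 S879
G01 X88.596 Y123.094 F1639
G01 X252.697 Y107.475
G01 X20.160 Y51.778
M5
G0 X222.677 Y26.954
M3 S879
G01 X190.025 Y57.271 F1639
G01 X146.876 Y77.957
G01 X93.229 Y89.011
M5
G0 X121.526 Y23.833
M3 S879
G01 X113.702 Y26.308 F1639
G01 X113.639 Y34.515
G01 X121.424 Y37.111
G01 X126.299 Y30.509
G01 X121.526 Y23.833
M5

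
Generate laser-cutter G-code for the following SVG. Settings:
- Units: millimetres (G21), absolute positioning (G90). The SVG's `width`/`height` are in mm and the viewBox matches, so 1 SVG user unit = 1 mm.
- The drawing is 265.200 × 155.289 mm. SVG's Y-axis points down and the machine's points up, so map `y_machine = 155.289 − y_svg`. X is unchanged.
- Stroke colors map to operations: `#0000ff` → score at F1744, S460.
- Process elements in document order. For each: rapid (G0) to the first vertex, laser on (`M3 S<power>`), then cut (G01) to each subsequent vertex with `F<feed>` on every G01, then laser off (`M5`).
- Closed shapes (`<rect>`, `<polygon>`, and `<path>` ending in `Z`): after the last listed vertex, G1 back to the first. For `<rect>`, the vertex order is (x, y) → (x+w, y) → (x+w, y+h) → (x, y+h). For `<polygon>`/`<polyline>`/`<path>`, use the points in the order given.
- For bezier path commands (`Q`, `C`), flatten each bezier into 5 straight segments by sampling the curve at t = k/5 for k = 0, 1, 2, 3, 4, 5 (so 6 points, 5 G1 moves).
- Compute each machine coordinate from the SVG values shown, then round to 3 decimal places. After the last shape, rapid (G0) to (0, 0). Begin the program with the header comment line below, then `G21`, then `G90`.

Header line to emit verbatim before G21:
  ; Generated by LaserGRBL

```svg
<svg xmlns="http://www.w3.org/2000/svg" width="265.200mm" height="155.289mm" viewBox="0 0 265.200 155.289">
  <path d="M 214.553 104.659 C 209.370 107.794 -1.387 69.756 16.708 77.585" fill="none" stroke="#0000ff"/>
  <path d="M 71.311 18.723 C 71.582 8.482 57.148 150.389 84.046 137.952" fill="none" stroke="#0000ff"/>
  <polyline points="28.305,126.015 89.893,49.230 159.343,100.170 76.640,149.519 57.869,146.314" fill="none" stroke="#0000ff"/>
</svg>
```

; Generated by LaserGRBL
G21
G90
G0 X214.553 Y50.630
M3 S460
G01 X190.250 Y52.993 F1744
G01 X137.461 Y61.060 F1744
G01 X77.040 Y70.653 F1744
G01 X29.838 Y77.594 F1744
G01 X16.708 Y77.704 F1744
M5
G0 X71.311 Y136.566
M3 S460
G01 X70.157 Y126.905 F1744
G01 X68.164 Y95.440 F1744
G01 X68.021 Y56.882 F1744
G01 X72.419 Y25.944 F1744
G01 X84.046 Y17.337 F1744
M5
G0 X28.305 Y29.274
M3 S460
G01 X89.893 Y106.059 F1744
G01 X159.343 Y55.119 F1744
G01 X76.640 Y5.770 F1744
G01 X57.869 Y8.975 F1744
M5
G0 X0.000 Y0.000

Since the viewBox matches the mm dimensions, user units are millimetres directly. The only transform is the Y-flip y_m = 155.289 − y_svg.

Shape 1 is a cubic bezier drawn with `<path>`. Its stroke #0000ff means score at S460, F1744. After flipping Y the toolpath is (214.553,50.630) → (190.250,52.993) → (137.461,61.060) → (77.040,70.653) → (29.838,77.594) → (16.708,77.704).

Shape 2 is a cubic bezier drawn with `<path>`. Its stroke #0000ff means score at S460, F1744. After flipping Y the toolpath is (71.311,136.566) → (70.157,126.905) → (68.164,95.440) → (68.021,56.882) → (72.419,25.944) → (84.046,17.337).

Shape 3 is a open polyline drawn with `<polyline>`. Its stroke #0000ff means score at S460, F1744. After flipping Y the toolpath is (28.305,29.274) → (89.893,106.059) → (159.343,55.119) → (76.640,5.770) → (57.869,8.975).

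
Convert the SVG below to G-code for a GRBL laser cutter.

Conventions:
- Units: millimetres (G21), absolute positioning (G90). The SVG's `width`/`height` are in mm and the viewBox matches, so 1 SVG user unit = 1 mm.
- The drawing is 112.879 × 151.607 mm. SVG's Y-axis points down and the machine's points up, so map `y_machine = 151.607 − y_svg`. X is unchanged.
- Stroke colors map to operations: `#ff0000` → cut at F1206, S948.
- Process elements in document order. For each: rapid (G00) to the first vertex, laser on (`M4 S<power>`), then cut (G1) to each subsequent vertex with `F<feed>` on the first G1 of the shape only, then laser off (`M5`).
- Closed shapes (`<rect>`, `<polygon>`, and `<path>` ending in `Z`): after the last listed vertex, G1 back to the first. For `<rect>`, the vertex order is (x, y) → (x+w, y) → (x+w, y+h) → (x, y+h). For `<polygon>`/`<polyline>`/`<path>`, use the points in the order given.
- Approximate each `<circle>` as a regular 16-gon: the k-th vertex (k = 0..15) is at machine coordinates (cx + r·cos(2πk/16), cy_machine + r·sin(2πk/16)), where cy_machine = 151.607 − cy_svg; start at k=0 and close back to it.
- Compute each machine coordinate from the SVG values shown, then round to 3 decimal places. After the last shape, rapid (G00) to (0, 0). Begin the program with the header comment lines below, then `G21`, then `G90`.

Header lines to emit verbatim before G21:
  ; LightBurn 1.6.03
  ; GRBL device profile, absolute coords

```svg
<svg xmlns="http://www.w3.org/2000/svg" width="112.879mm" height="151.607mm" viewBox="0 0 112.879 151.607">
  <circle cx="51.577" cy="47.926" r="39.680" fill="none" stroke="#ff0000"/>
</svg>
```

; LightBurn 1.6.03
; GRBL device profile, absolute coords
G21
G90
G00 X91.257 Y103.681
M4 S948
G1 X88.237 Y118.866 F1206
G1 X79.635 Y131.739
G1 X66.762 Y140.341
G1 X51.577 Y143.361
G1 X36.392 Y140.341
G1 X23.519 Y131.739
G1 X14.917 Y118.866
G1 X11.897 Y103.681
G1 X14.917 Y88.496
G1 X23.519 Y75.623
G1 X36.392 Y67.021
G1 X51.577 Y64.001
G1 X66.762 Y67.021
G1 X79.635 Y75.623
G1 X88.237 Y88.496
G1 X91.257 Y103.681
M5
G00 X0.000 Y0.000

viewBox `0 0 112.879 151.607` with mm width/height → 1 unit = 1 mm. Flip: y_m = 151.607 − y_svg.

**Shape 1** — `<circle>` circle, stroke `#ff0000` → cut (S948, F1206). Machine vertices: (91.257,103.681) → (88.237,118.866) → (79.635,131.739) → (66.762,140.341) → (51.577,143.361) → (36.392,140.341) → (23.519,131.739) → (14.917,118.866) → (11.897,103.681) → (14.917,88.496) → (23.519,75.623) → (36.392,67.021) → (51.577,64.001) → (66.762,67.021) → (79.635,75.623) → (88.237,88.496) → (91.257,103.681). Closed: final G1 returns to the first vertex.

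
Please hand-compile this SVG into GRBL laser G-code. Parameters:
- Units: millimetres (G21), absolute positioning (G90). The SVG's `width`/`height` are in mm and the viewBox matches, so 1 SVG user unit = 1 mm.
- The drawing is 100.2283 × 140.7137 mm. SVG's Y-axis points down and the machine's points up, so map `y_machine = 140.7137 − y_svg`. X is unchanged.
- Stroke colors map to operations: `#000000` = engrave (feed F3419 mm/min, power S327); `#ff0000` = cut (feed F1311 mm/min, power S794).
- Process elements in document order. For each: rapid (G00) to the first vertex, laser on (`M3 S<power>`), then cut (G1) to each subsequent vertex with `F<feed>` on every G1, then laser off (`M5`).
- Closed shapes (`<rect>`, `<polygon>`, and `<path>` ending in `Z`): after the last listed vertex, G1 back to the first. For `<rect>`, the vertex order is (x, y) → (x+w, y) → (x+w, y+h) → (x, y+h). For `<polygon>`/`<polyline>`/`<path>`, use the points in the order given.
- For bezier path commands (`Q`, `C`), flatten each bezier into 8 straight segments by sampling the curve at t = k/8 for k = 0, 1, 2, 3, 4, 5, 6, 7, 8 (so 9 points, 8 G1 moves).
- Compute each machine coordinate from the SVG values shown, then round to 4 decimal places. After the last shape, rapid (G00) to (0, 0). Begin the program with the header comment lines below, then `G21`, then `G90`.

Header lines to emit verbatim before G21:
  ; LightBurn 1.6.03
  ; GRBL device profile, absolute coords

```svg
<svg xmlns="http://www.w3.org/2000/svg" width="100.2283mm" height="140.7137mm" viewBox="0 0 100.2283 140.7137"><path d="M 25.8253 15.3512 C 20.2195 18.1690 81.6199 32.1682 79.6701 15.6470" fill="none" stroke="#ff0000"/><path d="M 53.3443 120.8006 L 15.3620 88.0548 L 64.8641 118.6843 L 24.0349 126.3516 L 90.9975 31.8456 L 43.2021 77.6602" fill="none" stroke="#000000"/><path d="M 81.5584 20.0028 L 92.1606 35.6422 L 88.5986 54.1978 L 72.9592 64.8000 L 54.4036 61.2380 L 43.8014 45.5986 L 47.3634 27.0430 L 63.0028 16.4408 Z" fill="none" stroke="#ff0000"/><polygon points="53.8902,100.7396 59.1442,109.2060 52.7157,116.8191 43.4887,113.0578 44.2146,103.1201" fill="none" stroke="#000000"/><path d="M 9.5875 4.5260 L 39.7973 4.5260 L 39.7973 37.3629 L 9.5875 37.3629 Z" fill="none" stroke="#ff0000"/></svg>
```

; LightBurn 1.6.03
; GRBL device profile, absolute coords
G21
G90
G00 X25.8253 Y125.3625
M3 S794
G1 X26.6094 Y123.8631 F1311
G1 X32.1478 Y121.8042 F1311
G1 X40.9128 Y119.6744 F1311
G1 X51.3767 Y117.9625 F1311
G1 X62.0120 Y117.1570 F1311
G1 X71.2911 Y117.7468 F1311
G1 X77.6863 Y120.2204 F1311
G1 X79.6701 Y125.0667 F1311
M5
G00 X53.3443 Y19.9131
M3 S327
G1 X15.3620 Y52.6589 F3419
G1 X64.8641 Y22.0294 F3419
G1 X24.0349 Y14.3621 F3419
G1 X90.9975 Y108.8681 F3419
G1 X43.2021 Y63.0535 F3419
M5
G00 X81.5584 Y120.7109
M3 S794
G1 X92.1606 Y105.0715 F1311
G1 X88.5986 Y86.5159 F1311
G1 X72.9592 Y75.9137 F1311
G1 X54.4036 Y79.4757 F1311
G1 X43.8014 Y95.1151 F1311
G1 X47.3634 Y113.6707 F1311
G1 X63.0028 Y124.2729 F1311
G1 X81.5584 Y120.7109 F1311
M5
G00 X53.8902 Y39.9741
M3 S327
G1 X59.1442 Y31.5077 F3419
G1 X52.7157 Y23.8946 F3419
G1 X43.4887 Y27.6559 F3419
G1 X44.2146 Y37.5936 F3419
G1 X53.8902 Y39.9741 F3419
M5
G00 X9.5875 Y136.1877
M3 S794
G1 X39.7973 Y136.1877 F1311
G1 X39.7973 Y103.3508 F1311
G1 X9.5875 Y103.3508 F1311
G1 X9.5875 Y136.1877 F1311
M5
G00 X0.0000 Y0.0000

Since the viewBox matches the mm dimensions, user units are millimetres directly. The only transform is the Y-flip y_m = 140.7137 − y_svg.

Shape 1 is a cubic bezier drawn with `<path>`. Its stroke #ff0000 means cut at S794, F1311. After flipping Y the toolpath is (25.8253,125.3625) → (26.6094,123.8631) → (32.1478,121.8042) → (40.9128,119.6744) → (51.3767,117.9625) → (62.0120,117.1570) → (71.2911,117.7468) → (77.6863,120.2204) → (79.6701,125.0667).

Shape 2 is a open polyline drawn with `<path>`. Its stroke #000000 means engrave at S327, F3419. After flipping Y the toolpath is (53.3443,19.9131) → (15.3620,52.6589) → (64.8641,22.0294) → (24.0349,14.3621) → (90.9975,108.8681) → (43.2021,63.0535).

Shape 3 is a regular polygon drawn with `<path>`. Its stroke #ff0000 means cut at S794, F1311. After flipping Y the toolpath is (81.5584,120.7109) → (92.1606,105.0715) → (88.5986,86.5159) → (72.9592,75.9137) → (54.4036,79.4757) → (43.8014,95.1151) → (47.3634,113.6707) → (63.0028,124.2729) → (81.5584,120.7109), returning to the start.

Shape 4 is a regular polygon drawn with `<polygon>`. Its stroke #000000 means engrave at S327, F3419. After flipping Y the toolpath is (53.8902,39.9741) → (59.1442,31.5077) → (52.7157,23.8946) → (43.4887,27.6559) → (44.2146,37.5936) → (53.8902,39.9741), returning to the start.

Shape 5 is a rectangle drawn with `<path>`. Its stroke #ff0000 means cut at S794, F1311. After flipping Y the toolpath is (9.5875,136.1877) → (39.7973,136.1877) → (39.7973,103.3508) → (9.5875,103.3508) → (9.5875,136.1877), returning to the start.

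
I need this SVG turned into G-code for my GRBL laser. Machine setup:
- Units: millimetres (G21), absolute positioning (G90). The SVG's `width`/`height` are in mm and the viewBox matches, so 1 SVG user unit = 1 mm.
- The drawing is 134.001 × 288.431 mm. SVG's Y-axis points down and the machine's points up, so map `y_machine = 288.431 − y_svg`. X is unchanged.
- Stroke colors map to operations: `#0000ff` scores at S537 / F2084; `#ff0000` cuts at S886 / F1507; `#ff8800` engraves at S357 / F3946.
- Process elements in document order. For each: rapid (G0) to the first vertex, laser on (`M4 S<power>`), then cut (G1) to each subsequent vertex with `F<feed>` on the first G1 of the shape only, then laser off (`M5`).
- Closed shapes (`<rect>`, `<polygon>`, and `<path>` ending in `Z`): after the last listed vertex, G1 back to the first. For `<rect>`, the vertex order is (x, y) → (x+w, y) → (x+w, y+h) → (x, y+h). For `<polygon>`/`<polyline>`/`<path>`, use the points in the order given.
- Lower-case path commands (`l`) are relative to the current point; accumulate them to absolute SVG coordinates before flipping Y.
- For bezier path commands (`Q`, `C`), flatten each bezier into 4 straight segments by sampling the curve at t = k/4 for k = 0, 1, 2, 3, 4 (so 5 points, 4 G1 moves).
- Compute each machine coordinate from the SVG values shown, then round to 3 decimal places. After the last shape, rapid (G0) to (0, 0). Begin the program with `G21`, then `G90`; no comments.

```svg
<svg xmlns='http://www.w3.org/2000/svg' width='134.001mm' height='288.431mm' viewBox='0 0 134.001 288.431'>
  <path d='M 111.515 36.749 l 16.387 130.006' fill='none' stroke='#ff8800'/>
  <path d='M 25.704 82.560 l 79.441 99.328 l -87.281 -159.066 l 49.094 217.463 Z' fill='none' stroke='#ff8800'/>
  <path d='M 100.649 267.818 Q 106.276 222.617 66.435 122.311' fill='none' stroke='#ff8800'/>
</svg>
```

Since the viewBox matches the mm dimensions, user units are millimetres directly. The only transform is the Y-flip y_m = 288.431 − y_svg.

Shape 1 is a line segment drawn with `<path>`. Its stroke #ff8800 means engrave at S357, F3946. After flipping Y the toolpath is (111.515,251.682) → (127.902,121.676).

Shape 2 is a closed polygon drawn with `<path>`. Its stroke #ff8800 means engrave at S357, F3946. After flipping Y the toolpath is (25.704,205.871) → (105.145,106.543) → (17.864,265.609) → (66.958,48.146) → (25.704,205.871), returning to the start.

Shape 3 is a quadratic bezier drawn with `<path>`. Its stroke #ff8800 means engrave at S357, F3946. After flipping Y the toolpath is (100.649,20.613) → (100.621,46.658) → (94.909,79.590) → (83.514,119.411) → (66.435,166.120).

G21
G90
G0 X111.515 Y251.682
M4 S357
G1 X127.902 Y121.676 F3946
M5
G0 X25.704 Y205.871
M4 S357
G1 X105.145 Y106.543 F3946
G1 X17.864 Y265.609
G1 X66.958 Y48.146
G1 X25.704 Y205.871
M5
G0 X100.649 Y20.613
M4 S357
G1 X100.621 Y46.658 F3946
G1 X94.909 Y79.590
G1 X83.514 Y119.411
G1 X66.435 Y166.120
M5
G0 X0.000 Y0.000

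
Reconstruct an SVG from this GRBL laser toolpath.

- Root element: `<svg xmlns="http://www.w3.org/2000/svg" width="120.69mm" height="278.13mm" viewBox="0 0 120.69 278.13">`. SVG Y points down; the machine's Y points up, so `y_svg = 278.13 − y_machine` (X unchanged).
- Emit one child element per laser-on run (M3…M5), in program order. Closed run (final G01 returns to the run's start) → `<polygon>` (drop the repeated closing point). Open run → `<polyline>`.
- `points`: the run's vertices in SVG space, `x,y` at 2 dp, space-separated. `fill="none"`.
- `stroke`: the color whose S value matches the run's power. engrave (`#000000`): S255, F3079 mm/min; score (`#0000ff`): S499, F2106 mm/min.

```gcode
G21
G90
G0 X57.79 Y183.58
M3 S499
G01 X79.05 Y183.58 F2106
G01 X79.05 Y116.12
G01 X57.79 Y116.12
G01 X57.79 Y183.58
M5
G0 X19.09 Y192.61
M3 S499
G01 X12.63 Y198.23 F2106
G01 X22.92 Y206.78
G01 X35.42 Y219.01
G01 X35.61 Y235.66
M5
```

Machine Y-up, SVG Y-down with viewBox height 278.13, so y_svg = 278.13 − y_machine; X carries over. Every run uses S499, so all elements get stroke `#0000ff` (score).

Run 1: The run returns to its start, so emit a `<polygon>` with points (Y-flipped): 57.79,94.55 79.05,94.55 79.05,162.01 57.79,162.01.

Run 2: The run is open, so emit a `<polyline>` with points (Y-flipped): 19.09,85.52 12.63,79.90 22.92,71.35 35.42,59.12 35.61,42.47.

<svg xmlns="http://www.w3.org/2000/svg" width="120.69mm" height="278.13mm" viewBox="0 0 120.69 278.13">
  <polygon points="57.79,94.55 79.05,94.55 79.05,162.01 57.79,162.01" fill="none" stroke="#0000ff"/>
  <polyline points="19.09,85.52 12.63,79.90 22.92,71.35 35.42,59.12 35.61,42.47" fill="none" stroke="#0000ff"/>
</svg>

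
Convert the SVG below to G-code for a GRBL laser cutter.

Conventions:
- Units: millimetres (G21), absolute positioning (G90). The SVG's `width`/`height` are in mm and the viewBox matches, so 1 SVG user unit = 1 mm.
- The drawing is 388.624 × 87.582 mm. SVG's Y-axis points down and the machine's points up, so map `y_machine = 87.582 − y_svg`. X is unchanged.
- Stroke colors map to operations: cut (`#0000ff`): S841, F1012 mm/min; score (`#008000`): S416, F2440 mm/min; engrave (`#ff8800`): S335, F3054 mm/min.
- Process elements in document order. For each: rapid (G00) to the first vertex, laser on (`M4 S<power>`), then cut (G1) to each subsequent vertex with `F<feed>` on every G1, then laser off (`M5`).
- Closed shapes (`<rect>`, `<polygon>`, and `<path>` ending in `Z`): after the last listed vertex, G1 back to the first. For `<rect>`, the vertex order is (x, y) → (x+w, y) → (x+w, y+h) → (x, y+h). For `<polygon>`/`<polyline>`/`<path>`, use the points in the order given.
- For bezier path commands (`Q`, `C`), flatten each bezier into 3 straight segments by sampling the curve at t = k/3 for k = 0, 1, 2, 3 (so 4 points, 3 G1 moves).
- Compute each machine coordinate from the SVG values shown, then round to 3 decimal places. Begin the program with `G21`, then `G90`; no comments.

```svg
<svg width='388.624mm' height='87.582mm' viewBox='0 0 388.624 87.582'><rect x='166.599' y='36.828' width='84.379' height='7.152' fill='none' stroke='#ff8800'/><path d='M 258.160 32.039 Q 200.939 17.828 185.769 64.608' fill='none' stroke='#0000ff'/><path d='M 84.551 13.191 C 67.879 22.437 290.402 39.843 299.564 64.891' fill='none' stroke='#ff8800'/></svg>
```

1 u = 1 mm; y_m = 87.582 − y.

[1] `<rect>` rectangle, #ff8800→engrave S335 F3054: (166.599,50.754) → (250.978,50.754) → (250.978,43.602) → (166.599,43.602) → (166.599,50.754) (closed)

[2] `<path>` quadratic bezier, #0000ff→cut S841 F1012: (258.160,55.543) → (224.685,58.240) → (200.555,47.384) → (185.769,22.974)

[3] `<path>` cubic bezier, #ff8800→engrave S335 F3054: (84.551,74.391) → (130.849,62.444) → (236.043,45.172) → (299.564,22.691)

G21
G90
G00 X166.599 Y50.754
M4 S335
G1 X250.978 Y50.754 F3054
G1 X250.978 Y43.602 F3054
G1 X166.599 Y43.602 F3054
G1 X166.599 Y50.754 F3054
M5
G00 X258.160 Y55.543
M4 S841
G1 X224.685 Y58.240 F1012
G1 X200.555 Y47.384 F1012
G1 X185.769 Y22.974 F1012
M5
G00 X84.551 Y74.391
M4 S335
G1 X130.849 Y62.444 F3054
G1 X236.043 Y45.172 F3054
G1 X299.564 Y22.691 F3054
M5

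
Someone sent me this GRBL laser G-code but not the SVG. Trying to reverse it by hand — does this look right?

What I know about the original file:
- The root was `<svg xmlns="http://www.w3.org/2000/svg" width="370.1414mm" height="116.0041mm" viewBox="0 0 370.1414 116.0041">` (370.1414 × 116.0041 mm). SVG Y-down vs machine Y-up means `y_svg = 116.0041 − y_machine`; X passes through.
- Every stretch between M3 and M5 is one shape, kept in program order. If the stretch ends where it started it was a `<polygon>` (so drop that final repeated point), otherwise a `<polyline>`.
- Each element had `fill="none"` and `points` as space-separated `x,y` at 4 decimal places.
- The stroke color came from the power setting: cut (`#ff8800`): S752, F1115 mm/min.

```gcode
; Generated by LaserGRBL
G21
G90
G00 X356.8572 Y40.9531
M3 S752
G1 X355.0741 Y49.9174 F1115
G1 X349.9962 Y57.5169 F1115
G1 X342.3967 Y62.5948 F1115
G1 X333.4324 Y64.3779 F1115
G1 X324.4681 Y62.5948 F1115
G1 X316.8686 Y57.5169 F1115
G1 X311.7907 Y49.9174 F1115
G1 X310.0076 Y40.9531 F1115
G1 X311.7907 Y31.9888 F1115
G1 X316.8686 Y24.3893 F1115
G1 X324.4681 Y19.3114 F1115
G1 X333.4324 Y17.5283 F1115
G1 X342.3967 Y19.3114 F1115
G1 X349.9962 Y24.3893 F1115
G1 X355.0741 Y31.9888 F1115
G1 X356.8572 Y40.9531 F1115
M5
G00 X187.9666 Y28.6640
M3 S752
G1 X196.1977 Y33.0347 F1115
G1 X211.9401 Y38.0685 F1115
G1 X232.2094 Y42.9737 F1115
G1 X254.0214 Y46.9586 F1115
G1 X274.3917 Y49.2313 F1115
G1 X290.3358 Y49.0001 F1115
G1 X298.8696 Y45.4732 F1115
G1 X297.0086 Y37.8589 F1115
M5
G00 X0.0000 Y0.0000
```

<svg xmlns="http://www.w3.org/2000/svg" width="370.1414mm" height="116.0041mm" viewBox="0 0 370.1414 116.0041">
  <polygon points="356.8572,75.0510 355.0741,66.0867 349.9962,58.4872 342.3967,53.4093 333.4324,51.6262 324.4681,53.4093 316.8686,58.4872 311.7907,66.0867 310.0076,75.0510 311.7907,84.0153 316.8686,91.6148 324.4681,96.6927 333.4324,98.4758 342.3967,96.6927 349.9962,91.6148 355.0741,84.0153" fill="none" stroke="#ff8800"/>
  <polyline points="187.9666,87.3401 196.1977,82.9694 211.9401,77.9356 232.2094,73.0304 254.0214,69.0455 274.3917,66.7728 290.3358,67.0040 298.8696,70.5309 297.0086,78.1452" fill="none" stroke="#ff8800"/>
</svg>

y_svg = 116.0041 − y_m. Every run uses S752, so all elements get stroke `#ff8800` (cut).

[1] closed run; points: 356.8572,75.0510 355.0741,66.0867 349.9962,58.4872 342.3967,53.4093 333.4324,51.6262 324.4681,53.4093 316.8686,58.4872 311.7907,66.0867 310.0076,75.0510 311.7907,84.0153 316.8686,91.6148 324.4681,96.6927 333.4324,98.4758 342.3967,96.6927 349.9962,91.6148 355.0741,84.0153

[2] open run; points: 187.9666,87.3401 196.1977,82.9694 211.9401,77.9356 232.2094,73.0304 254.0214,69.0455 274.3917,66.7728 290.3358,67.0040 298.8696,70.5309 297.0086,78.1452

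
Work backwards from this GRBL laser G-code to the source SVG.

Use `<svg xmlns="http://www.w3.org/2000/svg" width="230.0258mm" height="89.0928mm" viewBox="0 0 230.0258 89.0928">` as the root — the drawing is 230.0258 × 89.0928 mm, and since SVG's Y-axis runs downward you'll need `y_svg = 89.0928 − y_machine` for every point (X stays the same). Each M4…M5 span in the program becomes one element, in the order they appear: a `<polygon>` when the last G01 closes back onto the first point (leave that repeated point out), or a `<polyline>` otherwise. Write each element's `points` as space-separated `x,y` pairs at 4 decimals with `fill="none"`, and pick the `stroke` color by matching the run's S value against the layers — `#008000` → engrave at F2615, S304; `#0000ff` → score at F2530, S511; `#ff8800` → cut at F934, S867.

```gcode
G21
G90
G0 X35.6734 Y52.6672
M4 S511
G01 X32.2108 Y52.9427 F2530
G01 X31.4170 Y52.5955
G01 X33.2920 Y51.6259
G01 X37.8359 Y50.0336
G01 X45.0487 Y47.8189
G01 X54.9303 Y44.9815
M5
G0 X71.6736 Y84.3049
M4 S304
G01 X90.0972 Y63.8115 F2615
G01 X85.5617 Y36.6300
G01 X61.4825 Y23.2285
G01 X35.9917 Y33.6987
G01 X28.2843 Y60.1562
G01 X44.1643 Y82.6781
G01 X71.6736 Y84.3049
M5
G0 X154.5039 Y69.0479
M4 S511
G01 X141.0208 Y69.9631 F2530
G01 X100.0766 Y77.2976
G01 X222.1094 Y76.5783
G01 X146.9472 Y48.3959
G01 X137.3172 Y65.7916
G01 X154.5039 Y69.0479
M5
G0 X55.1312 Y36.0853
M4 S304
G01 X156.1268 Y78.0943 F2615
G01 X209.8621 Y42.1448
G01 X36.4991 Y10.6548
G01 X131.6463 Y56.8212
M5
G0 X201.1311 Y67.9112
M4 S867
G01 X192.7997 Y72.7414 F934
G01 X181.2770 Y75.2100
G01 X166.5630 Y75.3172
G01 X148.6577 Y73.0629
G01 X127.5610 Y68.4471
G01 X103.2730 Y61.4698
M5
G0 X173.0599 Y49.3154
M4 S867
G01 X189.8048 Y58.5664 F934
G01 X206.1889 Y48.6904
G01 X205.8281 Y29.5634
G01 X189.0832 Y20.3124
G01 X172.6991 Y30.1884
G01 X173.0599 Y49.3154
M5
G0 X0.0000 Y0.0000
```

y_svg = 89.0928 − y_m.

[1] S511→`#0000ff` (score); open run; points: 35.6734,36.4256 32.2108,36.1501 31.4170,36.4973 33.2920,37.4669 37.8359,39.0592 45.0487,41.2739 54.9303,44.1113

[2] S304→`#008000` (engrave); closed run; points: 71.6736,4.7879 90.0972,25.2813 85.5617,52.4628 61.4825,65.8643 35.9917,55.3941 28.2843,28.9366 44.1643,6.4147

[3] S511→`#0000ff` (score); closed run; points: 154.5039,20.0449 141.0208,19.1297 100.0766,11.7952 222.1094,12.5145 146.9472,40.6969 137.3172,23.3012

[4] S304→`#008000` (engrave); open run; points: 55.1312,53.0075 156.1268,10.9985 209.8621,46.9480 36.4991,78.4380 131.6463,32.2716

[5] S867→`#ff8800` (cut); open run; points: 201.1311,21.1816 192.7997,16.3514 181.2770,13.8828 166.5630,13.7756 148.6577,16.0299 127.5610,20.6457 103.2730,27.6230

[6] S867→`#ff8800` (cut); closed run; points: 173.0599,39.7774 189.8048,30.5264 206.1889,40.4024 205.8281,59.5294 189.0832,68.7804 172.6991,58.9044

<svg xmlns="http://www.w3.org/2000/svg" width="230.0258mm" height="89.0928mm" viewBox="0 0 230.0258 89.0928">
  <polyline points="35.6734,36.4256 32.2108,36.1501 31.4170,36.4973 33.2920,37.4669 37.8359,39.0592 45.0487,41.2739 54.9303,44.1113" fill="none" stroke="#0000ff"/>
  <polygon points="71.6736,4.7879 90.0972,25.2813 85.5617,52.4628 61.4825,65.8643 35.9917,55.3941 28.2843,28.9366 44.1643,6.4147" fill="none" stroke="#008000"/>
  <polygon points="154.5039,20.0449 141.0208,19.1297 100.0766,11.7952 222.1094,12.5145 146.9472,40.6969 137.3172,23.3012" fill="none" stroke="#0000ff"/>
  <polyline points="55.1312,53.0075 156.1268,10.9985 209.8621,46.9480 36.4991,78.4380 131.6463,32.2716" fill="none" stroke="#008000"/>
  <polyline points="201.1311,21.1816 192.7997,16.3514 181.2770,13.8828 166.5630,13.7756 148.6577,16.0299 127.5610,20.6457 103.2730,27.6230" fill="none" stroke="#ff8800"/>
  <polygon points="173.0599,39.7774 189.8048,30.5264 206.1889,40.4024 205.8281,59.5294 189.0832,68.7804 172.6991,58.9044" fill="none" stroke="#ff8800"/>
</svg>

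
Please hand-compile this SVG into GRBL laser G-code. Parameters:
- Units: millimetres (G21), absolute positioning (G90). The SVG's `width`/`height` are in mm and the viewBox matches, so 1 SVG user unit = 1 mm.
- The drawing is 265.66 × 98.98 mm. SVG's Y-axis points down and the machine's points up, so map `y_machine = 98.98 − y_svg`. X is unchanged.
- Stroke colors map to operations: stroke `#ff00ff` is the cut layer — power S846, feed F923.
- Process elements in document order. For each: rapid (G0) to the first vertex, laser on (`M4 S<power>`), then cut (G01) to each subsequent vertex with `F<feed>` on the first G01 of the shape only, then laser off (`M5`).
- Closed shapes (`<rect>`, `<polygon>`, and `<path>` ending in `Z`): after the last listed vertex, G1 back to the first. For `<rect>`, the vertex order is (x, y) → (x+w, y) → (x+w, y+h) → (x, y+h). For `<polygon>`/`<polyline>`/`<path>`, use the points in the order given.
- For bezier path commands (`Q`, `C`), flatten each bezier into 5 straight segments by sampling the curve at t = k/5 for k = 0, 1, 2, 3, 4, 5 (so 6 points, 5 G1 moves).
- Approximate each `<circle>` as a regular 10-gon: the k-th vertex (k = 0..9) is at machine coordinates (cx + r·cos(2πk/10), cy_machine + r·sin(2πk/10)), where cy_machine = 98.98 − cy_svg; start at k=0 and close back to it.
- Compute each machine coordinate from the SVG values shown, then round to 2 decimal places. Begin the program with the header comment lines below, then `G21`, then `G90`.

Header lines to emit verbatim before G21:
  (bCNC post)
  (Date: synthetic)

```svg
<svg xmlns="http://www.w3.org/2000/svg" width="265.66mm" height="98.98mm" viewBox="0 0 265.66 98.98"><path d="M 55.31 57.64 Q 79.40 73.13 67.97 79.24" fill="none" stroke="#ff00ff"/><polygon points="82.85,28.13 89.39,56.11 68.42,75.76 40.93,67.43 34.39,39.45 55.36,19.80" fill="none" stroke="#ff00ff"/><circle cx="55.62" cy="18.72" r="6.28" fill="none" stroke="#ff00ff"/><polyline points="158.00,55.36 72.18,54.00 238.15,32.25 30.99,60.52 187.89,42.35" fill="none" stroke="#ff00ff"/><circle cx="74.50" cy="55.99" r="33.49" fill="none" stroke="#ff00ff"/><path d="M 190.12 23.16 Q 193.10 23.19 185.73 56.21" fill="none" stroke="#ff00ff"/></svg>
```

(bCNC post)
(Date: synthetic)
G21
G90
G0 X55.31 Y41.34
M4 S846
G01 X63.53 Y35.52 F923
G01 X68.90 Y30.45
G01 X71.43 Y26.13
G01 X71.12 Y22.56
G01 X67.97 Y19.74
M5
G0 X82.85 Y70.85
M4 S846
G01 X89.39 Y42.87 F923
G01 X68.42 Y23.22
G01 X40.93 Y31.55
G01 X34.39 Y59.53
G01 X55.36 Y79.18
G01 X82.85 Y70.85
M5
G0 X61.90 Y80.26
M4 S846
G01 X60.70 Y83.95 F923
G01 X57.56 Y86.23
G01 X53.68 Y86.23
G01 X50.54 Y83.95
G01 X49.34 Y80.26
G01 X50.54 Y76.57
G01 X53.68 Y74.29
G01 X57.56 Y74.29
G01 X60.70 Y76.57
G01 X61.90 Y80.26
M5
G0 X158.00 Y43.62
M4 S846
G01 X72.18 Y44.98 F923
G01 X238.15 Y66.73
G01 X30.99 Y38.46
G01 X187.89 Y56.63
M5
G0 X107.99 Y42.99
M4 S846
G01 X101.59 Y62.67 F923
G01 X84.85 Y74.84
G01 X64.15 Y74.84
G01 X47.41 Y62.67
G01 X41.01 Y42.99
G01 X47.41 Y23.31
G01 X64.15 Y11.14
G01 X84.85 Y11.14
G01 X101.59 Y23.31
G01 X107.99 Y42.99
M5
G0 X190.12 Y75.82
M4 S846
G01 X190.90 Y74.49 F923
G01 X190.85 Y70.52
G01 X189.97 Y63.91
G01 X188.26 Y54.66
G01 X185.73 Y42.77
M5

Since the viewBox matches the mm dimensions, user units are millimetres directly. The only transform is the Y-flip y_m = 98.98 − y_svg.

Shape 1 is a quadratic bezier drawn with `<path>`. Its stroke #ff00ff means cut at S846, F923. After flipping Y the toolpath is (55.31,41.34) → (63.53,35.52) → (68.90,30.45) → (71.43,26.13) → (71.12,22.56) → (67.97,19.74).

Shape 2 is a regular polygon drawn with `<polygon>`. Its stroke #ff00ff means cut at S846, F923. After flipping Y the toolpath is (82.85,70.85) → (89.39,42.87) → (68.42,23.22) → (40.93,31.55) → (34.39,59.53) → (55.36,79.18) → (82.85,70.85), returning to the start.

Shape 3 is a circle drawn with `<circle>`. Its stroke #ff00ff means cut at S846, F923. After flipping Y the toolpath is (61.90,80.26) → (60.70,83.95) → (57.56,86.23) → (53.68,86.23) → (50.54,83.95) → (49.34,80.26) → (50.54,76.57) → (53.68,74.29) → (57.56,74.29) → (60.70,76.57) → (61.90,80.26), returning to the start.

Shape 4 is a open polyline drawn with `<polyline>`. Its stroke #ff00ff means cut at S846, F923. After flipping Y the toolpath is (158.00,43.62) → (72.18,44.98) → (238.15,66.73) → (30.99,38.46) → (187.89,56.63).

Shape 5 is a circle drawn with `<circle>`. Its stroke #ff00ff means cut at S846, F923. After flipping Y the toolpath is (107.99,42.99) → (101.59,62.67) → (84.85,74.84) → (64.15,74.84) → (47.41,62.67) → (41.01,42.99) → (47.41,23.31) → (64.15,11.14) → (84.85,11.14) → (101.59,23.31) → (107.99,42.99), returning to the start.

Shape 6 is a quadratic bezier drawn with `<path>`. Its stroke #ff00ff means cut at S846, F923. After flipping Y the toolpath is (190.12,75.82) → (190.90,74.49) → (190.85,70.52) → (189.97,63.91) → (188.26,54.66) → (185.73,42.77).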